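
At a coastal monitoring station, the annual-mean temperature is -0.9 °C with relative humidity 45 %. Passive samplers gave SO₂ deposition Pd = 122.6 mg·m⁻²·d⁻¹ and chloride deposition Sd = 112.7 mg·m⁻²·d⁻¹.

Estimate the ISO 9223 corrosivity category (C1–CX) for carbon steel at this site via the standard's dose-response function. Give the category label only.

carbon steel: f(T) = +0.150·(T−10) [T≤10 °C] = -1.6350
  Pd branch = 1.77·Pd^0.52·e^(0.02·RH+f) = 10.35 μm/a
  Sd branch = 0.102·Sd^0.62·e^(0.033·RH+0.04·T) = 8.13 μm/a
  r_corr = 10.35 + 8.13 = 18.48 μm/a
18.5 μm/a falls in (1.3, 25] for carbon steel → category C2

C2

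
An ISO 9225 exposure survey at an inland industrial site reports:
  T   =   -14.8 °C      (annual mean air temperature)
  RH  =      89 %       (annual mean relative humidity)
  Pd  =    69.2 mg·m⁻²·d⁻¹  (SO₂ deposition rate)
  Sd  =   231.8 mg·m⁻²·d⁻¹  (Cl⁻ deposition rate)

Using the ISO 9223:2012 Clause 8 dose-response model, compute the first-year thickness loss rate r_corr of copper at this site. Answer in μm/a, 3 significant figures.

copper: T≤10 °C ⇒ hinge +0.126·(-14.8−10) = -3.1248
  SO₂ term: 0.0053·69.2^0.26·exp(0.059·89-3.1248) = 0.1337
  Sd branch = 0.01025·Sd^0.27·e^(0.036·RH+0.049·T) = 0.5319 μm/a
  r_corr = 0.1337 + 0.5319 = 0.6656 μm/a

r_corr = 0.666 μm/a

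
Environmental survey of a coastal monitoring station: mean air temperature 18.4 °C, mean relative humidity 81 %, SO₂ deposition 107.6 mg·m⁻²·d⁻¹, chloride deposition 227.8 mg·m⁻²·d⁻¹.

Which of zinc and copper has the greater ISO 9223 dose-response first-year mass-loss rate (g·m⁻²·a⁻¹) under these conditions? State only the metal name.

zinc: f(T) = -0.071·(T−10) [T>10 °C] = -0.5964
  Pd branch = 0.0129·Pd^0.44·e^(0.046·RH+f) = 2.311 μm/a
  Cl⁻ term: 0.0175·227.8^0.57·exp(0.008·81+0.085·18.4) = 3.528
  sum: 2.311 + 3.528 → r_corr = 5.839 μm/a
  mass loss = 5.839 μm/a × 7.14 g/cm³ = 41.69 g·m⁻²·a⁻¹
copper: temperature factor f = -0.080·(8.4) = -0.6720
  SO₂ term: 0.0053·107.6^0.26·exp(0.059·81-0.6720) = 1.087
  Sd branch = 0.01025·Sd^0.27·e^(0.036·RH+0.049·T) = 2.019 μm/a
  r_corr = 1.087 + 2.019 = 3.106 μm/a
  mass loss = 3.106 μm/a × 8.96 g/cm³ = 27.83 g·m⁻²·a⁻¹
Ordering by g·m⁻²·a⁻¹: zinc (41.7) > copper (27.8)

zinc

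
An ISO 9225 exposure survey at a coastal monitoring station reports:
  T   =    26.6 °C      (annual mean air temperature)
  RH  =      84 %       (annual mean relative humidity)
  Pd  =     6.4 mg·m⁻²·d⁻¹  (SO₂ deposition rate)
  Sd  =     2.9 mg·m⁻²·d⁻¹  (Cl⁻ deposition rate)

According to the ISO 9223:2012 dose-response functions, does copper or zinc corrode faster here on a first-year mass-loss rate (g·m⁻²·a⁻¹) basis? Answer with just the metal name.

copper

copper: f(T) = -0.080·(T−10) [T>10 °C] = -1.3280
  SO₂ term: 0.0053·6.4^0.26·exp(0.059·84-1.3280) = 0.3232
  Cl⁻ term: 0.01025·2.9^0.27·exp(0.036·84+0.049·26.6) = 1.035
  sum: 0.3232 + 1.035 → r_corr = 1.358 μm/a
  mass loss = 1.358 μm/a × 8.96 g/cm³ = 12.17 g·m⁻²·a⁻¹
zinc: temperature factor f = -0.071·(16.6) = -1.1786
  Pd branch = 0.0129·Pd^0.44·e^(0.046·RH+f) = 0.4281 μm/a
  Cl⁻ term: 0.0175·2.9^0.57·exp(0.008·84+0.085·26.6) = 0.6031
  sum: 0.4281 + 0.6031 → r_corr = 1.031 μm/a
  mass loss = 1.031 μm/a × 7.14 g/cm³ = 7.363 g·m⁻²·a⁻¹
Ordering by g·m⁻²·a⁻¹: copper (12.2) > zinc (7.36)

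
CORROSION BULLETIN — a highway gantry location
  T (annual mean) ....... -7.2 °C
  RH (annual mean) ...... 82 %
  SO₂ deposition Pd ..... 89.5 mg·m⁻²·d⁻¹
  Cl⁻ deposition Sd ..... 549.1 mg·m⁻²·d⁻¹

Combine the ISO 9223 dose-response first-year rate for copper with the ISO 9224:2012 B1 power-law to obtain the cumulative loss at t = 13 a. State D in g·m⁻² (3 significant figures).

D(13) = 49.8 g·m⁻²

copper: temperature factor f = +0.126·(-17.2) = -2.1672
  sulphur-dioxide contribution → 0.2464 μm/a
  chloride contribution → 0.7573 μm/a
  total first-year rate 1.004 μm/a
Long-term exponent b (ISO 9224 Table 2, B1) = 0.667
  D(13) = 1.004 × 13^0.667 = 1.004 × 5.534 = 5.554 μm
  Mass loss = 5.554 μm × 8.96 g/cm³ = 49.76 g·m⁻²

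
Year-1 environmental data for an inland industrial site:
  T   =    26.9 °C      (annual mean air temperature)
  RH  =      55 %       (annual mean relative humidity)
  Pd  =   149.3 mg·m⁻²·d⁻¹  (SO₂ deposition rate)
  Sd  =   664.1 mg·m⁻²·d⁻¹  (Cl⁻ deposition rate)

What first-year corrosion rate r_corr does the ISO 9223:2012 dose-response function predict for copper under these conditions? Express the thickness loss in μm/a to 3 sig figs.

r_corr = 1.73 μm/a

copper: f(T) = -0.080·(T−10) [T>10 °C] = -1.3520
  Pd branch = 0.0053·Pd^0.26·e^(0.059·RH+f) = 0.1293 μm/a
  Cl⁻ term: 0.01025·664.1^0.27·exp(0.036·55+0.049·26.9) = 1.604
  r_corr = 0.1293 + 1.604 = 1.733 μm/a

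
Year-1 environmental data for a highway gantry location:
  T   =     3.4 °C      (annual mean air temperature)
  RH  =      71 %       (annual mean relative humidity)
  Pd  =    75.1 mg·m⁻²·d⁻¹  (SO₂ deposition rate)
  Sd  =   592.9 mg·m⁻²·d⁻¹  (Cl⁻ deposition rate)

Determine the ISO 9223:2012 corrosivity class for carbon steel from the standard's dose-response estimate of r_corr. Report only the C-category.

carbon steel: temperature factor f = +0.150·(-6.6) = -0.9900
  SO₂ term: 1.77·75.1^0.52·exp(0.02·71-0.9900) = 25.71
  Cl⁻ term: 0.102·592.9^0.62·exp(0.033·71+0.04·3.4) = 63.75
  r_corr = 25.71 + 63.75 = 89.45 μm/a
ISO 9223 Table 2 (carbon steel): 80 < 89.5 ≤ 200 μm/a ⇒ C5

C5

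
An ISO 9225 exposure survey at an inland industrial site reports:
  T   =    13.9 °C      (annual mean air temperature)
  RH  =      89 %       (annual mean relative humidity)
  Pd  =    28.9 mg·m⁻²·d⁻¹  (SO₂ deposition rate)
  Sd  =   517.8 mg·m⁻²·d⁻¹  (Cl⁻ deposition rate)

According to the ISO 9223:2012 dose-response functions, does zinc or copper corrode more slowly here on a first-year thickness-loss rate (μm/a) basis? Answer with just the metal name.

zinc: f(T) = -0.071·(T−10) [T>10 °C] = -0.2769
  sulphur-dioxide contribution → 2.577 μm/a
  chloride contribution → 4.097 μm/a
  ⇒ r_corr(zinc) = 6.674 μm/a
copper: T>10 °C ⇒ hinge -0.080·(13.9−10) = -0.3120
  sulphur-dioxide contribution → 1.775 μm/a
  chloride contribution → 2.697 μm/a
  total first-year rate 4.471 μm/a
Ordering by μm/a: zinc (6.67) > copper (4.47)

copper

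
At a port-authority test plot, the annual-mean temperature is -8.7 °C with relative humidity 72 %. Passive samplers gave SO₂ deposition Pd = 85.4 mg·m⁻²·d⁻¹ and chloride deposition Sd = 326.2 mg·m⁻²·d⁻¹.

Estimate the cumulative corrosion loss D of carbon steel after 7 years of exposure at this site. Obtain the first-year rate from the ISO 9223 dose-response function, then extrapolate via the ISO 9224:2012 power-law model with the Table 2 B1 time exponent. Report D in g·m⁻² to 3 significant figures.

D(7) = 708 g·m⁻²

carbon steel: f(T) = +0.150·(T−10) [T≤10 °C] = -2.8050
  SO₂ term: 1.77·85.4^0.52·exp(0.02·72-2.8050) = 4.566
  Cl⁻ term: 0.102·326.2^0.62·exp(0.033·72+0.04·-8.7) = 28.04
  sum: 4.566 + 28.04 → r_corr = 32.6 μm/a
Long-term exponent b (ISO 9224 Table 2, B1) = 0.523
  D(7) = 32.6 × 7^0.523 = 32.6 × 2.767 = 90.2 μm
  Mass loss = 90.2 μm × 7.85 g/cm³ = 708.1 g·m⁻²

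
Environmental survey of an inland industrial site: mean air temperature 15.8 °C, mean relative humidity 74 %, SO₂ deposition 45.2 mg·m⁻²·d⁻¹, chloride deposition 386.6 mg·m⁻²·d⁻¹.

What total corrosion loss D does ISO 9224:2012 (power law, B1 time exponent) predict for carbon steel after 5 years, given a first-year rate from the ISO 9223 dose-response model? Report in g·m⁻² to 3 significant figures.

D(5) = 2.37e+03 g·m⁻²

carbon steel: f(T) = -0.054·(T−10) [T>10 °C] = -0.3132
  SO₂ term: 1.77·45.2^0.52·exp(0.02·74-0.3132) = 41.25
  Cl⁻ term: 0.102·386.6^0.62·exp(0.033·74+0.04·15.8) = 88.66
  sum: 41.25 + 88.66 → r_corr = 129.9 μm/a
ISO 9224: D(t) = r_corr · t^b with b = 0.523 (carbon steel, B1)
  D(5) = 129.9 × 5^0.523 = 129.9 × 2.32 = 301.4 μm
  Mass loss = 301.4 μm × 7.85 g/cm³ = 2366 g·m⁻²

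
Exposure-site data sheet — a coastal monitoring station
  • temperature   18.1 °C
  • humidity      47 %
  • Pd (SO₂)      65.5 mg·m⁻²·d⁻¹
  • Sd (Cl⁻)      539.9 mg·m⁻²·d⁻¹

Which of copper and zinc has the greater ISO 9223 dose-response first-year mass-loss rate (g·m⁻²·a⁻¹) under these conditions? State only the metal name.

copper: T>10 °C ⇒ hinge -0.080·(18.1−10) = -0.6480
  Pd branch = 0.0053·Pd^0.26·e^(0.059·RH+f) = 0.1316 μm/a
  Sd branch = 0.01025·Sd^0.27·e^(0.036·RH+0.049·T) = 0.7387 μm/a
  r_corr = 0.1316 + 0.7387 = 0.8703 μm/a
  mass loss = 0.8703 μm/a × 8.96 g/cm³ = 7.798 g·m⁻²·a⁻¹
zinc: f(T) = -0.071·(T−10) [T>10 °C] = -0.5751
  SO₂ term: 0.0129·65.5^0.44·exp(0.046·47-0.5751) = 0.3971
  Sd branch = 0.0175·Sd^0.57·e^(0.008·RH+0.085·T) = 4.285 μm/a
  r_corr = 0.3971 + 4.285 = 4.682 μm/a
  mass loss = 4.682 μm/a × 7.14 g/cm³ = 33.43 g·m⁻²·a⁻¹
Ordering by g·m⁻²·a⁻¹: zinc (33.4) > copper (7.8)

zinc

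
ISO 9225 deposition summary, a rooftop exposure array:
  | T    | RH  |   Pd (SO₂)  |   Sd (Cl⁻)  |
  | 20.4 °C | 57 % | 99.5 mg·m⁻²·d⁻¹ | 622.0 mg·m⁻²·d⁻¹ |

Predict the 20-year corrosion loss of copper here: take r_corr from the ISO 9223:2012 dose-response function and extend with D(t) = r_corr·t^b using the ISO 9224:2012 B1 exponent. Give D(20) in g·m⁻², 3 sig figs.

D(20) = 95.9 g·m⁻²

copper: temperature factor f = -0.080·(10.4) = -0.8320
  sulphur-dioxide contribution → 0.2202 μm/a
  chloride contribution → 1.231 μm/a
  ⇒ r_corr(copper) = 1.451 μm/a
Long-term exponent b (ISO 9224 Table 2, B1) = 0.667
  D(20) = 1.451 × 20^0.667 = 1.451 × 7.375 = 10.71 μm
  Mass loss = 10.71 μm × 8.96 g/cm³ = 95.92 g·m⁻²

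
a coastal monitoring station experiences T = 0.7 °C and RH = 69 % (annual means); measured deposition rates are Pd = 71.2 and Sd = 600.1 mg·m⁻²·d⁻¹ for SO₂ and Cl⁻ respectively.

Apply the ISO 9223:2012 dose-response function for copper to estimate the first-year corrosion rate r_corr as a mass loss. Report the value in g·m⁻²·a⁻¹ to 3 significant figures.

copper: T≤10 °C ⇒ hinge +0.126·(0.7−10) = -1.1718
  sulphur-dioxide contribution → 0.2918 μm/a
  chloride contribution → 0.7154 μm/a
  total first-year rate 1.007 μm/a
Convert to mass loss: 1.007 μm/a × 8.96 g/cm³ = 9.024 g·m⁻²·a⁻¹

r_corr = 9.02 g·m⁻²·a⁻¹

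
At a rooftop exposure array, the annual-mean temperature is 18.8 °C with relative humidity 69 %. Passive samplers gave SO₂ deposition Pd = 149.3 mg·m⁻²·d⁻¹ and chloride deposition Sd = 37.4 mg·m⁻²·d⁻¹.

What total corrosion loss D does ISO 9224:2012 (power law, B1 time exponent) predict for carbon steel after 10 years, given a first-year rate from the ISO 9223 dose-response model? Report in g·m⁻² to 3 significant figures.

carbon steel: temperature factor f = -0.054·(8.8) = -0.4752
  sulphur-dioxide contribution → 59.08 μm/a
  chloride contribution → 19.92 μm/a
  ⇒ r_corr(carbon steel) = 79 μm/a
Long-term exponent b (ISO 9224 Table 2, B1) = 0.523
  D(10) = 79 × 10^0.523 = 79 × 3.334 = 263.4 μm
  Mass loss = 263.4 μm × 7.85 g/cm³ = 2068 g·m⁻²

D(10) = 2.07e+03 g·m⁻²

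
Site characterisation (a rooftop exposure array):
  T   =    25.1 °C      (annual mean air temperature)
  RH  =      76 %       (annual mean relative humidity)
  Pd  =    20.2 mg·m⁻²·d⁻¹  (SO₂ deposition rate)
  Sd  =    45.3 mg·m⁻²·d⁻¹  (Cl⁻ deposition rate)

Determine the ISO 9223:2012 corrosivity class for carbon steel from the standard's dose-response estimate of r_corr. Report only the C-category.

C4

carbon steel: T>10 °C ⇒ hinge -0.054·(25.1−10) = -0.8154
  SO₂ term: 1.77·20.2^0.52·exp(0.02·76-0.8154) = 17.09
  Sd branch = 0.102·Sd^0.62·e^(0.033·RH+0.04·T) = 36.36 μm/a
  r_corr = 17.09 + 36.36 = 53.45 μm/a
53.5 μm/a falls in (50, 80] for carbon steel → category C4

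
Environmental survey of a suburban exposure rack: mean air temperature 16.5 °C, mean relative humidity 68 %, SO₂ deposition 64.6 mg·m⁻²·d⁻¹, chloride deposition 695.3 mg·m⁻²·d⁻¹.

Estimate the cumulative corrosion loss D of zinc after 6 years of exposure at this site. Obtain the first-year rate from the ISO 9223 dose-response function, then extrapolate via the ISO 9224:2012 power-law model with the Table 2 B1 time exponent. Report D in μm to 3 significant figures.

D(6) = 26.9 μm

zinc: f(T) = -0.071·(T−10) [T>10 °C] = -0.4615
  SO₂ term: 0.0129·64.6^0.44·exp(0.046·68-0.4615) = 1.162
  Cl⁻ term: 0.0175·695.3^0.57·exp(0.008·68+0.085·16.5) = 5.11
  r_corr = 1.162 + 5.11 = 6.272 μm/a
Long-term exponent b (ISO 9224 Table 2, B1) = 0.813
  D(6) = 6.272 × 6^0.813 = 6.272 × 4.292 = 26.92 μm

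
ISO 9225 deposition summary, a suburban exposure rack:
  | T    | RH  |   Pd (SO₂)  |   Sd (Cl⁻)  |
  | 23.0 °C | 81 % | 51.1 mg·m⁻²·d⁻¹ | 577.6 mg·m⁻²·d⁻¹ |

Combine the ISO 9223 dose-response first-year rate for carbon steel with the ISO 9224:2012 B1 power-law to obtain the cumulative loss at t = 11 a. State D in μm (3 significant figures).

D(11) = 790 μm

carbon steel: T>10 °C ⇒ hinge -0.054·(23.0−10) = -0.7020
  SO₂ term: 1.77·51.1^0.52·exp(0.02·81-0.7020) = 34.28
  Cl⁻ term: 0.102·577.6^0.62·exp(0.033·81+0.04·23.0) = 191.1
  sum: 34.28 + 191.1 → r_corr = 225.4 μm/a
Long-term exponent b (ISO 9224 Table 2, B1) = 0.523
  D(11) = 225.4 × 11^0.523 = 225.4 × 3.505 = 789.8 μm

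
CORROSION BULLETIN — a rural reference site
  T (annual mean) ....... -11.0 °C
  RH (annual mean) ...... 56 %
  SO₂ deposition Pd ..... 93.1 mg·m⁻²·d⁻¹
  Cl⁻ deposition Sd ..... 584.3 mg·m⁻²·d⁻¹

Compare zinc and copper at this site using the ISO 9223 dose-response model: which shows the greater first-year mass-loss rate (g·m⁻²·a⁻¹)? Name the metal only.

zinc

zinc: temperature factor f = +0.038·(-21.0) = -0.7980
  SO₂ term: 0.0129·93.1^0.44·exp(0.046·56-0.7980) = 0.5612
  Cl⁻ term: 0.0175·584.3^0.57·exp(0.008·56+0.085·-11.0) = 0.406
  sum: 0.5612 + 0.406 → r_corr = 0.9672 μm/a
  mass loss = 0.9672 μm/a × 7.14 g/cm³ = 6.906 g·m⁻²·a⁻¹
copper: f(T) = +0.126·(T−10) [T≤10 °C] = -2.6460
  SO₂ term: 0.0053·93.1^0.26·exp(0.059·56-2.6460) = 0.03326
  Cl⁻ term: 0.01025·584.3^0.27·exp(0.036·56+0.049·-11.0) = 0.2507
  sum: 0.03326 + 0.2507 → r_corr = 0.284 μm/a
  mass loss = 0.284 μm/a × 8.96 g/cm³ = 2.544 g·m⁻²·a⁻¹
Ordering by g·m⁻²·a⁻¹: zinc (6.91) > copper (2.54)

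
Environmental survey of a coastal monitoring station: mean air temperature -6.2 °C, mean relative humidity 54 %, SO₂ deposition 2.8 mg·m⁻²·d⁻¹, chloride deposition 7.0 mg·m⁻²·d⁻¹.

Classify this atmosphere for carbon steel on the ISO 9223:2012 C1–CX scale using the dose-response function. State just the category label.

carbon steel: f(T) = +0.150·(T−10) [T≤10 °C] = -2.4300
  SO₂ term: 1.77·2.8^0.52·exp(0.02·54-2.4300) = 0.7838
  Cl⁻ term: 0.102·7.0^0.62·exp(0.033·54+0.04·-6.2) = 1.58
  sum: 0.7838 + 1.58 → r_corr = 2.364 μm/a
2.36 μm/a falls in (1.3, 25] for carbon steel → category C2

C2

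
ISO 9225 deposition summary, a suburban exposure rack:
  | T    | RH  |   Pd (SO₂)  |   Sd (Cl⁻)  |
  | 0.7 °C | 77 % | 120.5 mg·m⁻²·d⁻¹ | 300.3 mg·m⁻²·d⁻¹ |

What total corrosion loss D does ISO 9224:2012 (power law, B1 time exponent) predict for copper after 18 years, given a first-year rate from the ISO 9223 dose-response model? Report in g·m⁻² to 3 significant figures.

D(18) = 81.8 g·m⁻²

copper: f(T) = +0.126·(T−10) [T≤10 °C] = -1.1718
  sulphur-dioxide contribution → 0.5363 μm/a
  chloride contribution → 0.7915 μm/a
  ⇒ r_corr(copper) = 1.328 μm/a
Power-law: D(18) = r_corr · 18^0.667
  D(18) = 1.328 × 18^0.667 = 1.328 × 6.875 = 9.128 μm
  Mass loss = 9.128 μm × 8.96 g/cm³ = 81.79 g·m⁻²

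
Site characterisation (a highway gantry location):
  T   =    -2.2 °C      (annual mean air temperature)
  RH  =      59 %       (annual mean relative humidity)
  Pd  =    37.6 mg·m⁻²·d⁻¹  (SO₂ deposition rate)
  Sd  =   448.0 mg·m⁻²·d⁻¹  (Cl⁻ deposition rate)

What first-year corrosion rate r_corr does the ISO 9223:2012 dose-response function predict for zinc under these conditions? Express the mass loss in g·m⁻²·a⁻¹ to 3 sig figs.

r_corr = 9.70 g·m⁻²·a⁻¹

zinc: temperature factor f = +0.038·(-12.2) = -0.4636
  SO₂ term: 0.0129·37.6^0.44·exp(0.046·59-0.4636) = 0.604
  Cl⁻ term: 0.0175·448.0^0.57·exp(0.008·59+0.085·-2.2) = 0.7552
  r_corr = 0.604 + 0.7552 = 1.359 μm/a
Convert to mass loss: 1.359 μm/a × 7.14 g/cm³ = 9.704 g·m⁻²·a⁻¹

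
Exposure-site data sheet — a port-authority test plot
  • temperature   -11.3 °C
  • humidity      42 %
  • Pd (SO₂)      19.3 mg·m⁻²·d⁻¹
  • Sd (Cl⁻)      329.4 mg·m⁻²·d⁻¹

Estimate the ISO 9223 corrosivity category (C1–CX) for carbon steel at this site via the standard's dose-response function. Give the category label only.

carbon steel: temperature factor f = +0.150·(-21.3) = -3.1950
  Pd branch = 1.77·Pd^0.52·e^(0.02·RH+f) = 0.7829 μm/a
  Sd branch = 0.102·Sd^0.62·e^(0.033·RH+0.04·T) = 9.445 μm/a
  r_corr = 0.7829 + 9.445 = 10.23 μm/a
ISO 9223 Table 2 (carbon steel): 1.3 < 10.2 ≤ 25 μm/a ⇒ C2

C2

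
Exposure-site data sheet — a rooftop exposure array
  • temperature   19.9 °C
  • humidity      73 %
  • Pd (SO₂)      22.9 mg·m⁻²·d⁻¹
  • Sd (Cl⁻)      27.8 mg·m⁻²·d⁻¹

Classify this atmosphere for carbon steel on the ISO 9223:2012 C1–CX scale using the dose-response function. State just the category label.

carbon steel: f(T) = -0.054·(T−10) [T>10 °C] = -0.5346
  sulphur-dioxide contribution → 22.75 μm/a
  chloride contribution → 19.76 μm/a
  ⇒ r_corr(carbon steel) = 42.51 μm/a
ISO 9223 Table 2 (carbon steel): 25 < 42.5 ≤ 50 μm/a ⇒ C3

C3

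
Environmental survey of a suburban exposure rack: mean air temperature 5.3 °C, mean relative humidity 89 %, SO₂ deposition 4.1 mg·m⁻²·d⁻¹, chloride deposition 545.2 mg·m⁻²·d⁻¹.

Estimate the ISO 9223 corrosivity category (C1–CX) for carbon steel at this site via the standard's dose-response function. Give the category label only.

C5

carbon steel: T≤10 °C ⇒ hinge +0.150·(5.3−10) = -0.7050
  sulphur-dioxide contribution → 10.8 μm/a
  chloride contribution → 118.3 μm/a
  total first-year rate 129.1 μm/a
129 μm/a falls in (80, 200] for carbon steel → category C5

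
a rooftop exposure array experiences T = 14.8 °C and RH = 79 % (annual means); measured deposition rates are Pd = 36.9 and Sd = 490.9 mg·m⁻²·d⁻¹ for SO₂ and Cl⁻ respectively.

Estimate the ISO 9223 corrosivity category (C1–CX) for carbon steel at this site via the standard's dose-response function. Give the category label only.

carbon steel: f(T) = -0.054·(T−10) [T>10 °C] = -0.2592
  Pd branch = 1.77·Pd^0.52·e^(0.02·RH+f) = 43.3 μm/a
  Cl⁻ term: 0.102·490.9^0.62·exp(0.033·79+0.04·14.8) = 116.5
  r_corr = 43.3 + 116.5 = 159.8 μm/a
ISO 9223 Table 2 (carbon steel): 80 < 160 ≤ 200 μm/a ⇒ C5

C5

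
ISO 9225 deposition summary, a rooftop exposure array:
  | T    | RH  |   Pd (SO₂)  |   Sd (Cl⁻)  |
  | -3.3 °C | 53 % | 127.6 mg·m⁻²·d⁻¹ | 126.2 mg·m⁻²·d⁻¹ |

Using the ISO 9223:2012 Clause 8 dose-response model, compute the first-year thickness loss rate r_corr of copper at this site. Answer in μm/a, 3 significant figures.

r_corr = 0.297 μm/a

copper: f(T) = +0.126·(T−10) [T≤10 °C] = -1.6758
  Pd branch = 0.0053·Pd^0.26·e^(0.059·RH+f) = 0.07981 μm/a
  Sd branch = 0.01025·Sd^0.27·e^(0.036·RH+0.049·T) = 0.217 μm/a
  r_corr = 0.07981 + 0.217 = 0.2968 μm/a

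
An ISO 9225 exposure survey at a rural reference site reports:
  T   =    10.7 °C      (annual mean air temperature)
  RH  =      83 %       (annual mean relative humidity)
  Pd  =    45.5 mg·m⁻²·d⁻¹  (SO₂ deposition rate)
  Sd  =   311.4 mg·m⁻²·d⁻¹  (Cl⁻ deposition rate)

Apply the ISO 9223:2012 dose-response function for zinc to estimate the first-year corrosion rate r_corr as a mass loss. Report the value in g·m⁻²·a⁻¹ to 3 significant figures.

zinc: temperature factor f = -0.071·(0.7) = -0.0497
  Pd branch = 0.0129·Pd^0.44·e^(0.046·RH+f) = 2.997 μm/a
  Sd branch = 0.0175·Sd^0.57·e^(0.008·RH+0.085·T) = 2.226 μm/a
  r_corr = 2.997 + 2.226 = 5.223 μm/a
Convert to mass loss: 5.223 μm/a × 7.14 g/cm³ = 37.29 g·m⁻²·a⁻¹

r_corr = 37.3 g·m⁻²·a⁻¹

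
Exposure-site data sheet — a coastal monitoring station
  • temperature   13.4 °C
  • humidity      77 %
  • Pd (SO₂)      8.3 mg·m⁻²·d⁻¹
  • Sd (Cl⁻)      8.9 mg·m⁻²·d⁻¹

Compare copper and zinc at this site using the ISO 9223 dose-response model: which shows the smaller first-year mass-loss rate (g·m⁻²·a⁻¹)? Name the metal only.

zinc

copper: f(T) = -0.080·(T−10) [T>10 °C] = -0.2720
  sulphur-dioxide contribution → 0.6578 μm/a
  chloride contribution → 0.5703 μm/a
  total first-year rate 1.228 μm/a
  mass loss = 1.228 μm/a × 8.96 g/cm³ = 11 g·m⁻²·a⁻¹
zinc: temperature factor f = -0.071·(3.4) = -0.2414
  sulphur-dioxide contribution → 0.888 μm/a
  chloride contribution → 0.3519 μm/a
  total first-year rate 1.24 μm/a
  mass loss = 1.24 μm/a × 7.14 g/cm³ = 8.853 g·m⁻²·a⁻¹
Ordering by g·m⁻²·a⁻¹: copper (11) > zinc (8.85)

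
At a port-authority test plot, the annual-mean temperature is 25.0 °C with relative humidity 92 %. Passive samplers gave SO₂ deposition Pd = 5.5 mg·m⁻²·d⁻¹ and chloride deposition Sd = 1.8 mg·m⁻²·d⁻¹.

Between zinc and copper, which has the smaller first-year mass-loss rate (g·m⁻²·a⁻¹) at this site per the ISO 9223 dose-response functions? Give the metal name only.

zinc: temperature factor f = -0.071·(15.0) = -1.0650
  Pd branch = 0.0129·Pd^0.44·e^(0.046·RH+f) = 0.6483 μm/a
  Sd branch = 0.0175·Sd^0.57·e^(0.008·RH+0.085·T) = 0.4276 μm/a
  sum: 0.6483 + 0.4276 → r_corr = 1.076 μm/a
  mass loss = 1.076 μm/a × 7.14 g/cm³ = 7.682 g·m⁻²·a⁻¹
copper: f(T) = -0.080·(T−10) [T>10 °C] = -1.2000
  SO₂ term: 0.0053·5.5^0.26·exp(0.059·92-1.2000) = 0.5662
  Sd branch = 0.01025·Sd^0.27·e^(0.036·RH+0.049·T) = 1.122 μm/a
  sum: 0.5662 + 1.122 → r_corr = 1.688 μm/a
  mass loss = 1.688 μm/a × 8.96 g/cm³ = 15.13 g·m⁻²·a⁻¹
Ordering by g·m⁻²·a⁻¹: copper (15.1) > zinc (7.68)

zinc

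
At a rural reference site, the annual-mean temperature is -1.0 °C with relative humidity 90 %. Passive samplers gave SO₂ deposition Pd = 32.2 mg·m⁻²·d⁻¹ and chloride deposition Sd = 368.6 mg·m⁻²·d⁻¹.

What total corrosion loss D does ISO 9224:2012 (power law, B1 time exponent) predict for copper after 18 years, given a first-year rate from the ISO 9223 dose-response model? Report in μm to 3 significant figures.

copper: f(T) = +0.126·(T−10) [T≤10 °C] = -1.3860
  sulphur-dioxide contribution → 0.6614 μm/a
  chloride contribution → 1.229 μm/a
  ⇒ r_corr(copper) = 1.89 μm/a
Power-law: D(18) = r_corr · 18^0.667
  D(18) = 1.89 × 18^0.667 = 1.89 × 6.875 = 13 μm

D(18) = 13.0 μm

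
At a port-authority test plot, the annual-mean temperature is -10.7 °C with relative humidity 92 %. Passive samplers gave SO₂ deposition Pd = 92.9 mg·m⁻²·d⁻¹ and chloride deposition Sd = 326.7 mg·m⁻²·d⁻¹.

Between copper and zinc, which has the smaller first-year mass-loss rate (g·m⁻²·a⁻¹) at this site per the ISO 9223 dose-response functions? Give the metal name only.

copper

copper: f(T) = +0.126·(T−10) [T≤10 °C] = -2.6082
  SO₂ term: 0.0053·92.9^0.26·exp(0.059·92-2.6082) = 0.2888
  Sd branch = 0.01025·Sd^0.27·e^(0.036·RH+0.049·T) = 0.7947 μm/a
  r_corr = 0.2888 + 0.7947 = 1.084 μm/a
  mass loss = 1.084 μm/a × 8.96 g/cm³ = 9.708 g·m⁻²·a⁻¹
zinc: T≤10 °C ⇒ hinge +0.038·(-10.7−10) = -0.7866
  Pd branch = 0.0129·Pd^0.44·e^(0.046·RH+f) = 2.971 μm/a
  Sd branch = 0.0175·Sd^0.57·e^(0.008·RH+0.085·T) = 0.3988 μm/a
  r_corr = 2.971 + 0.3988 = 3.369 μm/a
  mass loss = 3.369 μm/a × 7.14 g/cm³ = 24.06 g·m⁻²·a⁻¹
Ordering by g·m⁻²·a⁻¹: zinc (24.1) > copper (9.71)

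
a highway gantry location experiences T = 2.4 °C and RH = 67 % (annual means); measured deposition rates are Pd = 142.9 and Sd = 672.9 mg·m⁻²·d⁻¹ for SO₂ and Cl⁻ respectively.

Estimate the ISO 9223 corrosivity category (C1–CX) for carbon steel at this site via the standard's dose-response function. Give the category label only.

carbon steel: temperature factor f = +0.150·(-7.6) = -1.1400
  sulphur-dioxide contribution → 28.54 μm/a
  chloride contribution → 58.06 μm/a
  total first-year rate 86.6 μm/a
ISO 9223 Table 2 (carbon steel): 80 < 86.6 ≤ 200 μm/a ⇒ C5

C5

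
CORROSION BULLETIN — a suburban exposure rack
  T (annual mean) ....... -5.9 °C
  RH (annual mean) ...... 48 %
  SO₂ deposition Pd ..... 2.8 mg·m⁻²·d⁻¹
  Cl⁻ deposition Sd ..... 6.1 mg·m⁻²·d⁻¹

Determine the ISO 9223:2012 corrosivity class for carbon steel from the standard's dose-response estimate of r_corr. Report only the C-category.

carbon steel: f(T) = +0.150·(T−10) [T≤10 °C] = -2.3850
  sulphur-dioxide contribution → 0.7272 μm/a
  chloride contribution → 1.205 μm/a
  total first-year rate 1.932 μm/a
Category bounds: 1.3…25 μm/a bracket r_corr ⇒ C2

C2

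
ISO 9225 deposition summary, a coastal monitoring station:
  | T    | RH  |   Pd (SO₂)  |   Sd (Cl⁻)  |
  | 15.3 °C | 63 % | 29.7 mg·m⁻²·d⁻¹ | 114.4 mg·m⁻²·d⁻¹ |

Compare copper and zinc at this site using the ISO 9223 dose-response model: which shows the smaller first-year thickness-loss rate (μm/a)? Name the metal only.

copper

copper: temperature factor f = -0.080·(5.3) = -0.4240
  SO₂ term: 0.0053·29.7^0.26·exp(0.059·63-0.4240) = 0.3446
  Cl⁻ term: 0.01025·114.4^0.27·exp(0.036·63+0.049·15.3) = 0.7535
  r_corr = 0.3446 + 0.7535 = 1.098 μm/a
zinc: temperature factor f = -0.071·(5.3) = -0.3763
  SO₂ term: 0.0129·29.7^0.44·exp(0.046·63-0.3763) = 0.7141
  Cl⁻ term: 0.0175·114.4^0.57·exp(0.008·63+0.085·15.3) = 1.585
  r_corr = 0.7141 + 1.585 = 2.299 μm/a
Ordering by μm/a: zinc (2.3) > copper (1.1)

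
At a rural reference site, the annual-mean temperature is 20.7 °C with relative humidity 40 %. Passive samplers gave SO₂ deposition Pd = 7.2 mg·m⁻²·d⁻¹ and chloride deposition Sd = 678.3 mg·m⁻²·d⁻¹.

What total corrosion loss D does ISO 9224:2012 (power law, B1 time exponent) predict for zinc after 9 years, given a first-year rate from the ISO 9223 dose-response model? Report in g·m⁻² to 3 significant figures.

zinc: f(T) = -0.071·(T−10) [T>10 °C] = -0.7597
  Pd branch = 0.0129·Pd^0.44·e^(0.046·RH+f) = 0.09057 μm/a
  Cl⁻ term: 0.0175·678.3^0.57·exp(0.008·40+0.085·20.7) = 5.755
  sum: 0.09057 + 5.755 → r_corr = 5.846 μm/a
ISO 9224: D(t) = r_corr · t^b with b = 0.813 (zinc, B1)
  D(9) = 5.846 × 9^0.813 = 5.846 × 5.968 = 34.89 μm
  Mass loss = 34.89 μm × 7.14 g/cm³ = 249.1 g·m⁻²

D(9) = 249 g·m⁻²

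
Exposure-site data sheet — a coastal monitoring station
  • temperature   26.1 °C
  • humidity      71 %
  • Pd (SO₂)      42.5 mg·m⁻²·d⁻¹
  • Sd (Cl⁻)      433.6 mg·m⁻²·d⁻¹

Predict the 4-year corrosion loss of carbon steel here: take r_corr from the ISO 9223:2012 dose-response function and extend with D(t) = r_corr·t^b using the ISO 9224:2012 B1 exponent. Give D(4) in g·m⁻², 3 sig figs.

carbon steel: T>10 °C ⇒ hinge -0.054·(26.1−10) = -0.8694
  Pd branch = 1.77·Pd^0.52·e^(0.02·RH+f) = 21.57 μm/a
  Cl⁻ term: 0.102·433.6^0.62·exp(0.033·71+0.04·26.1) = 130.2
  sum: 21.57 + 130.2 → r_corr = 151.8 μm/a
Long-term exponent b (ISO 9224 Table 2, B1) = 0.523
  D(4) = 151.8 × 4^0.523 = 151.8 × 2.065 = 313.3 μm
  Mass loss = 313.3 μm × 7.85 g/cm³ = 2460 g·m⁻²

D(4) = 2.46e+03 g·m⁻²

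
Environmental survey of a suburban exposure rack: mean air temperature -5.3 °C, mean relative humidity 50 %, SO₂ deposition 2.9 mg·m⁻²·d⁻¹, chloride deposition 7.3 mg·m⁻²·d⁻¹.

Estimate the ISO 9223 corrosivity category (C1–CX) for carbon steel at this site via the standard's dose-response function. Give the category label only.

carbon steel: f(T) = +0.150·(T−10) [T≤10 °C] = -2.2950
  sulphur-dioxide contribution → 0.8434 μm/a
  chloride contribution → 1.474 μm/a
  ⇒ r_corr(carbon steel) = 2.317 μm/a
2.32 μm/a falls in (1.3, 25] for carbon steel → category C2

C2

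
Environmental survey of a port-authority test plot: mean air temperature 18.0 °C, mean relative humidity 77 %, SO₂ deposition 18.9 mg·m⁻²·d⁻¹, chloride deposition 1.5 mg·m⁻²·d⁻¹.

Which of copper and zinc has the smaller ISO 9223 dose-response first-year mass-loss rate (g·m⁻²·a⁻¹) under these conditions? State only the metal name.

zinc

copper: temperature factor f = -0.080·(8.0) = -0.6400
  sulphur-dioxide contribution → 0.5639 μm/a
  chloride contribution → 0.4418 μm/a
  total first-year rate 1.006 μm/a
  mass loss = 1.006 μm/a × 8.96 g/cm³ = 9.011 g·m⁻²·a⁻¹
zinc: f(T) = -0.071·(T−10) [T>10 °C] = -0.5680
  sulphur-dioxide contribution → 0.9201 μm/a
  chloride contribution → 0.1885 μm/a
  ⇒ r_corr(zinc) = 1.109 μm/a
  mass loss = 1.109 μm/a × 7.14 g/cm³ = 7.916 g·m⁻²·a⁻¹
Ordering by g·m⁻²·a⁻¹: copper (9.01) > zinc (7.92)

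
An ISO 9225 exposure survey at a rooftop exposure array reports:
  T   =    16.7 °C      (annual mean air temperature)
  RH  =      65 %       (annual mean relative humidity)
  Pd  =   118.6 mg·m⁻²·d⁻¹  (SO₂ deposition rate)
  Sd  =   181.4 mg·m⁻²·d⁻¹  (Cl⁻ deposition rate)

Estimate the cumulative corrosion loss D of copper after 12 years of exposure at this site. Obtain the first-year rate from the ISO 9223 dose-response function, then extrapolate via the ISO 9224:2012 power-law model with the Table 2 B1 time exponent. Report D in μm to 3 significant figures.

D(12) = 7.76 μm

copper: temperature factor f = -0.080·(6.7) = -0.5360
  Pd branch = 0.0053·Pd^0.26·e^(0.059·RH+f) = 0.4969 μm/a
  Cl⁻ term: 0.01025·181.4^0.27·exp(0.036·65+0.049·16.7) = 0.9822
  r_corr = 0.4969 + 0.9822 = 1.479 μm/a
ISO 9224: D(t) = r_corr · t^b with b = 0.667 (copper, B1)
  D(12) = 1.479 × 12^0.667 = 1.479 × 5.246 = 7.759 μm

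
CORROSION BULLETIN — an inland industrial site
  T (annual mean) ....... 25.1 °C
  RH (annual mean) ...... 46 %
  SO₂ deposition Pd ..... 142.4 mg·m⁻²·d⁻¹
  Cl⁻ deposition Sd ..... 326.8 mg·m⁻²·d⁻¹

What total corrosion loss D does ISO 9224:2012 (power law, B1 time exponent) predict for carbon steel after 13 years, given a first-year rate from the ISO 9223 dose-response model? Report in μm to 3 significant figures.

D(13) = 275 μm

carbon steel: temperature factor f = -0.054·(15.1) = -0.8154
  sulphur-dioxide contribution → 25.9 μm/a
  chloride contribution → 46 μm/a
  ⇒ r_corr(carbon steel) = 71.89 μm/a
Power-law: D(13) = r_corr · 13^0.523
  D(13) = 71.89 × 13^0.523 = 71.89 × 3.825 = 275 μm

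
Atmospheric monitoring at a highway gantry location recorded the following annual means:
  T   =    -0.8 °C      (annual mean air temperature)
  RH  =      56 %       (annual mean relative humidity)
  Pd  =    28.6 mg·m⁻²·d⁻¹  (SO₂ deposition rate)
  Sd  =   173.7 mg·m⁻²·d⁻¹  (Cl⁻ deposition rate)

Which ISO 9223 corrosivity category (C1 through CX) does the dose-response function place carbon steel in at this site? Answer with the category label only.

carbon steel: temperature factor f = +0.150·(-10.8) = -1.6200
  sulphur-dioxide contribution → 6.14 μm/a
  chloride contribution → 15.34 μm/a
  total first-year rate 21.48 μm/a
ISO 9223 Table 2 (carbon steel): 1.3 < 21.5 ≤ 25 μm/a ⇒ C2

C2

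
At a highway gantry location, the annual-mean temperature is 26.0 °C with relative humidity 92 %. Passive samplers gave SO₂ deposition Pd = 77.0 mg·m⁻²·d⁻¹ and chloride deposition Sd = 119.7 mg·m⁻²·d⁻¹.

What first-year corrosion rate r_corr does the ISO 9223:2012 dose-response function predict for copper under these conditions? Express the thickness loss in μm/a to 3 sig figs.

r_corr = 4.70 μm/a

copper: T>10 °C ⇒ hinge -0.080·(26.0−10) = -1.2800
  sulphur-dioxide contribution → 1.038 μm/a
  chloride contribution → 3.66 μm/a
  ⇒ r_corr(copper) = 4.698 μm/a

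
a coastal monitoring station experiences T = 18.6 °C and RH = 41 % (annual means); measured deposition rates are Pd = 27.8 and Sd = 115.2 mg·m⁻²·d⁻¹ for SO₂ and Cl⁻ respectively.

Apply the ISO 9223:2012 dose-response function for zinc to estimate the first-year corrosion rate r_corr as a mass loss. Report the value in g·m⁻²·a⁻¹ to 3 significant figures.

zinc: temperature factor f = -0.071·(8.6) = -0.6106
  Pd branch = 0.0129·Pd^0.44·e^(0.046·RH+f) = 0.1995 μm/a
  Sd branch = 0.0175·Sd^0.57·e^(0.008·RH+0.085·T) = 1.767 μm/a
  sum: 0.1995 + 1.767 → r_corr = 1.966 μm/a
Convert to mass loss: 1.966 μm/a × 7.14 g/cm³ = 14.04 g·m⁻²·a⁻¹

r_corr = 14.0 g·m⁻²·a⁻¹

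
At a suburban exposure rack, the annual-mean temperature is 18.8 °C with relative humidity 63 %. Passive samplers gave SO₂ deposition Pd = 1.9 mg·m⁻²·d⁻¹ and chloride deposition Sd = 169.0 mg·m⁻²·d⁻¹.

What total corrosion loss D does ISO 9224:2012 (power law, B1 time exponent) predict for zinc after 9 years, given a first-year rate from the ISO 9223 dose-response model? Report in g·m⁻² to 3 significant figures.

zinc: f(T) = -0.071·(T−10) [T>10 °C] = -0.6248
  sulphur-dioxide contribution → 0.1661 μm/a
  chloride contribution → 2.666 μm/a
  ⇒ r_corr(zinc) = 2.832 μm/a
Power-law: D(9) = r_corr · 9^0.813
  D(9) = 2.832 × 9^0.813 = 2.832 × 5.968 = 16.9 μm
  Mass loss = 16.9 μm × 7.14 g/cm³ = 120.7 g·m⁻²

D(9) = 121 g·m⁻²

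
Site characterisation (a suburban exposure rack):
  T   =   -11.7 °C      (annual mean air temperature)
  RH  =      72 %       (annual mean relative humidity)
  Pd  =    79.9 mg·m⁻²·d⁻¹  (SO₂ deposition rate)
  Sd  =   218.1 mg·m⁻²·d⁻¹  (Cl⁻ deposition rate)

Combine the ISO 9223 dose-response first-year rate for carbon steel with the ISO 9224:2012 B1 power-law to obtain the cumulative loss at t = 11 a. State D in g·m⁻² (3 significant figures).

carbon steel: temperature factor f = +0.150·(-21.7) = -3.2550
  sulphur-dioxide contribution → 2.812 μm/a
  chloride contribution → 19.37 μm/a
  total first-year rate 22.19 μm/a
Long-term exponent b (ISO 9224 Table 2, B1) = 0.523
  D(11) = 22.19 × 11^0.523 = 22.19 × 3.505 = 77.75 μm
  Mass loss = 77.75 μm × 7.85 g/cm³ = 610.4 g·m⁻²

D(11) = 610 g·m⁻²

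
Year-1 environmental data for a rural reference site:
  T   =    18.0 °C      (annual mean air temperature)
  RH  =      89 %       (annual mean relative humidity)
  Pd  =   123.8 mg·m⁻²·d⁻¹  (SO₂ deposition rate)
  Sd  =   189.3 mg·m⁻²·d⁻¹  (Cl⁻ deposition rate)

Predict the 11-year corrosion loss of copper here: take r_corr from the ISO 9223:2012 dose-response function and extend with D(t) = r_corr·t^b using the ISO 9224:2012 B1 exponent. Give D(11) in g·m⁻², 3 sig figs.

D(11) = 194 g·m⁻²

copper: temperature factor f = -0.080·(8.0) = -0.6400
  sulphur-dioxide contribution → 1.866 μm/a
  chloride contribution → 2.512 μm/a
  ⇒ r_corr(copper) = 4.378 μm/a
Power-law: D(11) = r_corr · 11^0.667
  D(11) = 4.378 × 11^0.667 = 4.378 × 4.95 = 21.67 μm
  Mass loss = 21.67 μm × 8.96 g/cm³ = 194.2 g·m⁻²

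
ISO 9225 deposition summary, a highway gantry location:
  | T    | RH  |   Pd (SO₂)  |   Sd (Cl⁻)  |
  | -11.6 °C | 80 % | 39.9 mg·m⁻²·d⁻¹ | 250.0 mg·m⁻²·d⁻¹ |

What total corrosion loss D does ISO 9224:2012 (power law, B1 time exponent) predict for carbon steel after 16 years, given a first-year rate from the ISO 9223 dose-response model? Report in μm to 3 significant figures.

carbon steel: temperature factor f = +0.150·(-21.6) = -3.2400
  SO₂ term: 1.77·39.9^0.52·exp(0.02·80-3.2400) = 2.335
  Cl⁻ term: 0.102·250.0^0.62·exp(0.033·80+0.04·-11.6) = 27.56
  r_corr = 2.335 + 27.56 = 29.9 μm/a
Long-term exponent b (ISO 9224 Table 2, B1) = 0.523
  D(16) = 29.9 × 16^0.523 = 29.9 × 4.263 = 127.5 μm

D(16) = 127 μm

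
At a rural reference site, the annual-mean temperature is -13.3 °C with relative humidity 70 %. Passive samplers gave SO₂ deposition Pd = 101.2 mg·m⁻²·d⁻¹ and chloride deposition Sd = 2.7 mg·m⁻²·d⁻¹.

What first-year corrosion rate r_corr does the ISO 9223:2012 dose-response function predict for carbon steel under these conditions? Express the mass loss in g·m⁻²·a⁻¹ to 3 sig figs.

carbon steel: temperature factor f = +0.150·(-23.3) = -3.4950
  SO₂ term: 1.77·101.2^0.52·exp(0.02·70-3.4950) = 2.403
  Sd branch = 0.102·Sd^0.62·e^(0.033·RH+0.04·T) = 1.117 μm/a
  sum: 2.403 + 1.117 → r_corr = 3.521 μm/a
Convert to mass loss: 3.521 μm/a × 7.85 g/cm³ = 27.64 g·m⁻²·a⁻¹

r_corr = 27.6 g·m⁻²·a⁻¹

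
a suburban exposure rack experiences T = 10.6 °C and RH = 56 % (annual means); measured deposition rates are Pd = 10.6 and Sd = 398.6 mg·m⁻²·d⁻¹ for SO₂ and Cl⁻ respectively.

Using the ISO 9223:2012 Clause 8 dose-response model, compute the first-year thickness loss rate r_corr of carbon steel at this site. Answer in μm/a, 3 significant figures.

r_corr = 58.4 μm/a

carbon steel: f(T) = -0.054·(T−10) [T>10 °C] = -0.0324
  sulphur-dioxide contribution → 17.93 μm/a
  chloride contribution → 40.52 μm/a
  ⇒ r_corr(carbon steel) = 58.44 μm/a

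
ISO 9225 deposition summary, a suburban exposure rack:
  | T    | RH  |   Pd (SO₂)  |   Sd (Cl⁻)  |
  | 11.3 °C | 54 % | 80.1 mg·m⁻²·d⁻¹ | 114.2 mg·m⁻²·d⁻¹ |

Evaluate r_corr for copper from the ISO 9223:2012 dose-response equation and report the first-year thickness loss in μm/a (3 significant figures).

r_corr = 0.809 μm/a

copper: f(T) = -0.080·(T−10) [T>10 °C] = -0.1040
  SO₂ term: 0.0053·80.1^0.26·exp(0.059·54-0.1040) = 0.3612
  Cl⁻ term: 0.01025·114.2^0.27·exp(0.036·54+0.049·11.3) = 0.4477
  r_corr = 0.3612 + 0.4477 = 0.8089 μm/a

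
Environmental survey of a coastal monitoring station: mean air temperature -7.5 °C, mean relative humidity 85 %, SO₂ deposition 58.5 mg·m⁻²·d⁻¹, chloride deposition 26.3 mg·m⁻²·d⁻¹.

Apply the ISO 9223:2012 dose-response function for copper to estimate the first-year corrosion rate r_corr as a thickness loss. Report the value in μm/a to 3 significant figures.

r_corr = 0.620 μm/a

copper: f(T) = +0.126·(T−10) [T≤10 °C] = -2.2050
  sulphur-dioxide contribution → 0.2536 μm/a
  chloride contribution → 0.366 μm/a
  total first-year rate 0.6195 μm/a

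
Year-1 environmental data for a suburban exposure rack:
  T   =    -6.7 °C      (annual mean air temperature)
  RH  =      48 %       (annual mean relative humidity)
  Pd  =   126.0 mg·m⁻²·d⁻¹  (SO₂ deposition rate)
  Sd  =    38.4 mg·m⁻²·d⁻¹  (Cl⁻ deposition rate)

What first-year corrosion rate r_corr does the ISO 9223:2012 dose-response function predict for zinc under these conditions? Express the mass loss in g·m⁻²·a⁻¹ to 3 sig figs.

zinc: temperature factor f = +0.038·(-16.7) = -0.6346
  SO₂ term: 0.0129·126.0^0.44·exp(0.046·48-0.6346) = 0.5225
  Sd branch = 0.0175·Sd^0.57·e^(0.008·RH+0.085·T) = 0.1163 μm/a
  r_corr = 0.5225 + 0.1163 = 0.6388 μm/a
Convert to mass loss: 0.6388 μm/a × 7.14 g/cm³ = 4.561 g·m⁻²·a⁻¹

r_corr = 4.56 g·m⁻²·a⁻¹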